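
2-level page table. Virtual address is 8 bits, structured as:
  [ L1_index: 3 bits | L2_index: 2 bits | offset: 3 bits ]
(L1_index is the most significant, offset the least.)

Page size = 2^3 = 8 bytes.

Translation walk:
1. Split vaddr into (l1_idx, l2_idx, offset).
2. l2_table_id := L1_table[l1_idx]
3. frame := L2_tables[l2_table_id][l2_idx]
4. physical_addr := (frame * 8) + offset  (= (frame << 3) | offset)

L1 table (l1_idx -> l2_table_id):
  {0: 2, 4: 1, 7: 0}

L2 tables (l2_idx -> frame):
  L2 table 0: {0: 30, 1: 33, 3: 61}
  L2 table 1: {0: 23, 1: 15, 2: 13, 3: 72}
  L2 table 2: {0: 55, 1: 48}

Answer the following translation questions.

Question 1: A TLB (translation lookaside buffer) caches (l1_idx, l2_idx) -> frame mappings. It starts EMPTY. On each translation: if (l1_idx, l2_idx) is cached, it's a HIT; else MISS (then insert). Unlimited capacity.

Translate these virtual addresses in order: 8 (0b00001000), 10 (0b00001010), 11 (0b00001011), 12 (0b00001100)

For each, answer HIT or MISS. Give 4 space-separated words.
Answer: MISS HIT HIT HIT

Derivation:
vaddr=8: (0,1) not in TLB -> MISS, insert
vaddr=10: (0,1) in TLB -> HIT
vaddr=11: (0,1) in TLB -> HIT
vaddr=12: (0,1) in TLB -> HIT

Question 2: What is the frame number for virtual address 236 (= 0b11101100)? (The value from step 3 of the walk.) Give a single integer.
Answer: 33

Derivation:
vaddr = 236: l1_idx=7, l2_idx=1
L1[7] = 0; L2[0][1] = 33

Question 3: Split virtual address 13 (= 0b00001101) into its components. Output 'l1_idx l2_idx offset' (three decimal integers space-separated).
Answer: 0 1 5

Derivation:
vaddr = 13 = 0b00001101
  top 3 bits -> l1_idx = 0
  next 2 bits -> l2_idx = 1
  bottom 3 bits -> offset = 5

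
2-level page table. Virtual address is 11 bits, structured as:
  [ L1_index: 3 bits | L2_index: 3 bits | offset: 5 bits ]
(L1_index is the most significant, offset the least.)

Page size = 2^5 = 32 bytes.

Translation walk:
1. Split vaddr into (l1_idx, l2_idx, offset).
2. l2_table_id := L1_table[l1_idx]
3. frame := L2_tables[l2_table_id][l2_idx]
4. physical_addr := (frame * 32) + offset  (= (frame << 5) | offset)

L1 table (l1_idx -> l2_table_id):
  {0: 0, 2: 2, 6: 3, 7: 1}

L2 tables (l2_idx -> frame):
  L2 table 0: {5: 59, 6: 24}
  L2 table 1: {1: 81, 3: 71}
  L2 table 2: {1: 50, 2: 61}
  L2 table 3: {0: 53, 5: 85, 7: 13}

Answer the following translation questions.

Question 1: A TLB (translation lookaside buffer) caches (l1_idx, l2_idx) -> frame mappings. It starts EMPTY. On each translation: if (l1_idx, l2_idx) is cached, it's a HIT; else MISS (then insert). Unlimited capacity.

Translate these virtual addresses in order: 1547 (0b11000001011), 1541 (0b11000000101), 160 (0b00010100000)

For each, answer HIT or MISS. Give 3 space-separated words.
Answer: MISS HIT MISS

Derivation:
vaddr=1547: (6,0) not in TLB -> MISS, insert
vaddr=1541: (6,0) in TLB -> HIT
vaddr=160: (0,5) not in TLB -> MISS, insert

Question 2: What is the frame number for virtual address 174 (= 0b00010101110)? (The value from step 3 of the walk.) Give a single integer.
vaddr = 174: l1_idx=0, l2_idx=5
L1[0] = 0; L2[0][5] = 59

Answer: 59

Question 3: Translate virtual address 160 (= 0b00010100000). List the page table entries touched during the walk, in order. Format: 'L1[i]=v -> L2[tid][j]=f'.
vaddr = 160 = 0b00010100000
Split: l1_idx=0, l2_idx=5, offset=0

Answer: L1[0]=0 -> L2[0][5]=59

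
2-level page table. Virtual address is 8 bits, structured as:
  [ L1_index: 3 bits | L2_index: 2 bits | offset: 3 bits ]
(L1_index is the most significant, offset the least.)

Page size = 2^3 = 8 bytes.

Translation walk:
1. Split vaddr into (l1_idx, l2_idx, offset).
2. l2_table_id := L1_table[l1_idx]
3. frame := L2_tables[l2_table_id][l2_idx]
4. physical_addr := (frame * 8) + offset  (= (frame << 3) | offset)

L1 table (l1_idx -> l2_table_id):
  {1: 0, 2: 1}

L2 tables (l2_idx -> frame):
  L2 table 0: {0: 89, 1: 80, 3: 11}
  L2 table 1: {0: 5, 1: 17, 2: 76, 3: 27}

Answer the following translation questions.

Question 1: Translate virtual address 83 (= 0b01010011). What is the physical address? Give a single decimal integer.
vaddr = 83 = 0b01010011
Split: l1_idx=2, l2_idx=2, offset=3
L1[2] = 1
L2[1][2] = 76
paddr = 76 * 8 + 3 = 611

Answer: 611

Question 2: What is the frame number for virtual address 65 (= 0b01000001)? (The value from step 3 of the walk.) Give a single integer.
Answer: 5

Derivation:
vaddr = 65: l1_idx=2, l2_idx=0
L1[2] = 1; L2[1][0] = 5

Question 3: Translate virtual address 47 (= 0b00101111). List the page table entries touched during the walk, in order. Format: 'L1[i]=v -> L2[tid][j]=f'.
vaddr = 47 = 0b00101111
Split: l1_idx=1, l2_idx=1, offset=7

Answer: L1[1]=0 -> L2[0][1]=80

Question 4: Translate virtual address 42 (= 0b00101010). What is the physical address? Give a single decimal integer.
vaddr = 42 = 0b00101010
Split: l1_idx=1, l2_idx=1, offset=2
L1[1] = 0
L2[0][1] = 80
paddr = 80 * 8 + 2 = 642

Answer: 642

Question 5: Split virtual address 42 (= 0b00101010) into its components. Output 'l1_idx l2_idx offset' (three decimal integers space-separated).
vaddr = 42 = 0b00101010
  top 3 bits -> l1_idx = 1
  next 2 bits -> l2_idx = 1
  bottom 3 bits -> offset = 2

Answer: 1 1 2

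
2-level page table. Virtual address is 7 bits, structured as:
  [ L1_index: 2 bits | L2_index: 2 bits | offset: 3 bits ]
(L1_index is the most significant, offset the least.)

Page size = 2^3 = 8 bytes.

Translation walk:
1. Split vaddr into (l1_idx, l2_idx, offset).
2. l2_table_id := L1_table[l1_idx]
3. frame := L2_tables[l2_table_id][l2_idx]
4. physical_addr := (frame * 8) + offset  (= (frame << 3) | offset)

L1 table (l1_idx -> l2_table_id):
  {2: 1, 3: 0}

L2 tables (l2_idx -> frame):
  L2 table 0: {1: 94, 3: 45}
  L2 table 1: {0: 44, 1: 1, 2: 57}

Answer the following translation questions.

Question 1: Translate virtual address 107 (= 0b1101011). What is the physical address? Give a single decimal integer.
vaddr = 107 = 0b1101011
Split: l1_idx=3, l2_idx=1, offset=3
L1[3] = 0
L2[0][1] = 94
paddr = 94 * 8 + 3 = 755

Answer: 755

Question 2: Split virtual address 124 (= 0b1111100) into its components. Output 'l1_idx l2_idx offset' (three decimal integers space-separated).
Answer: 3 3 4

Derivation:
vaddr = 124 = 0b1111100
  top 2 bits -> l1_idx = 3
  next 2 bits -> l2_idx = 3
  bottom 3 bits -> offset = 4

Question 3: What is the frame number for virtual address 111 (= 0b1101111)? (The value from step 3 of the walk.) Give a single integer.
vaddr = 111: l1_idx=3, l2_idx=1
L1[3] = 0; L2[0][1] = 94

Answer: 94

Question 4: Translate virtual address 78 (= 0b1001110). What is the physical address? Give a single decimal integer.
vaddr = 78 = 0b1001110
Split: l1_idx=2, l2_idx=1, offset=6
L1[2] = 1
L2[1][1] = 1
paddr = 1 * 8 + 6 = 14

Answer: 14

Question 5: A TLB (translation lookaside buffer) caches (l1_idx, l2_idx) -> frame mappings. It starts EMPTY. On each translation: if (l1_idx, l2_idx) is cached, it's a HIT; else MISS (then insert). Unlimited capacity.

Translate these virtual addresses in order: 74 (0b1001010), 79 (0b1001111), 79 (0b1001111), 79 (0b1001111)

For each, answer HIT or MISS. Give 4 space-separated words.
vaddr=74: (2,1) not in TLB -> MISS, insert
vaddr=79: (2,1) in TLB -> HIT
vaddr=79: (2,1) in TLB -> HIT
vaddr=79: (2,1) in TLB -> HIT

Answer: MISS HIT HIT HIT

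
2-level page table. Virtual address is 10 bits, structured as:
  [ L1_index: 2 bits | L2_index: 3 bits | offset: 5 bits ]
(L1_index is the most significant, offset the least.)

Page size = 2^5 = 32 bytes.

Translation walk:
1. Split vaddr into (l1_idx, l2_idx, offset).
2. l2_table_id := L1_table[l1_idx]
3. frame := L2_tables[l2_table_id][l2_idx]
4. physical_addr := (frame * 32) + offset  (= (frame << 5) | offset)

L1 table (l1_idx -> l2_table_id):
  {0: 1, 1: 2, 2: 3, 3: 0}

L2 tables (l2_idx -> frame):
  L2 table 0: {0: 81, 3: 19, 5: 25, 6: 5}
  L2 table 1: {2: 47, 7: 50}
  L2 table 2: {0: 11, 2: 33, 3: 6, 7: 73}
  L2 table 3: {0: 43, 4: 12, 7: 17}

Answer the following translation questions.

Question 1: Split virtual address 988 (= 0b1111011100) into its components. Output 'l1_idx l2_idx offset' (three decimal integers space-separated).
vaddr = 988 = 0b1111011100
  top 2 bits -> l1_idx = 3
  next 3 bits -> l2_idx = 6
  bottom 5 bits -> offset = 28

Answer: 3 6 28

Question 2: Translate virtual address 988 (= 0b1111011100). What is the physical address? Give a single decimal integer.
vaddr = 988 = 0b1111011100
Split: l1_idx=3, l2_idx=6, offset=28
L1[3] = 0
L2[0][6] = 5
paddr = 5 * 32 + 28 = 188

Answer: 188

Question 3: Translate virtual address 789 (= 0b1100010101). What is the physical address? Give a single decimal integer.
Answer: 2613

Derivation:
vaddr = 789 = 0b1100010101
Split: l1_idx=3, l2_idx=0, offset=21
L1[3] = 0
L2[0][0] = 81
paddr = 81 * 32 + 21 = 2613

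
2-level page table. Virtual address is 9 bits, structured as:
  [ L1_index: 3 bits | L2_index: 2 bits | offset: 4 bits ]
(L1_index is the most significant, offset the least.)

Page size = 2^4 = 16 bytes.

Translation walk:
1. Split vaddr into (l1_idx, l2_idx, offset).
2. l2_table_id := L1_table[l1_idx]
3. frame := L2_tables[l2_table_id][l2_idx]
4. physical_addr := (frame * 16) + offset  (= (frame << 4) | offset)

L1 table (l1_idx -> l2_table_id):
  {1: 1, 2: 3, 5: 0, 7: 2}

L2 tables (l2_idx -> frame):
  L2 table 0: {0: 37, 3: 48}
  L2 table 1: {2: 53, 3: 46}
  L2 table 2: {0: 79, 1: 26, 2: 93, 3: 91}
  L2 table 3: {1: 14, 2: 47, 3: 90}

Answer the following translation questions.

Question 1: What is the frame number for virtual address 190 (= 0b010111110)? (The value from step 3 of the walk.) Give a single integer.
vaddr = 190: l1_idx=2, l2_idx=3
L1[2] = 3; L2[3][3] = 90

Answer: 90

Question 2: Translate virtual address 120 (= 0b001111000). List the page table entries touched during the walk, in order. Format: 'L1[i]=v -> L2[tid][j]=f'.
vaddr = 120 = 0b001111000
Split: l1_idx=1, l2_idx=3, offset=8

Answer: L1[1]=1 -> L2[1][3]=46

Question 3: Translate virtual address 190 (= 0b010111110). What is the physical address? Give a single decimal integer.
Answer: 1454

Derivation:
vaddr = 190 = 0b010111110
Split: l1_idx=2, l2_idx=3, offset=14
L1[2] = 3
L2[3][3] = 90
paddr = 90 * 16 + 14 = 1454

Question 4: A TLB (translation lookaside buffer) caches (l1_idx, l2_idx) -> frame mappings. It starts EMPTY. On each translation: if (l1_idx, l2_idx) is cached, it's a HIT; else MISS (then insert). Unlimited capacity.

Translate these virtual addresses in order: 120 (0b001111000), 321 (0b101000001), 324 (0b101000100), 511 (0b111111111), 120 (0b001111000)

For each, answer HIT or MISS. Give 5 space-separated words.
vaddr=120: (1,3) not in TLB -> MISS, insert
vaddr=321: (5,0) not in TLB -> MISS, insert
vaddr=324: (5,0) in TLB -> HIT
vaddr=511: (7,3) not in TLB -> MISS, insert
vaddr=120: (1,3) in TLB -> HIT

Answer: MISS MISS HIT MISS HIT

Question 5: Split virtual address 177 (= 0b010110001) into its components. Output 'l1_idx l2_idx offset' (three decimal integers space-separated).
Answer: 2 3 1

Derivation:
vaddr = 177 = 0b010110001
  top 3 bits -> l1_idx = 2
  next 2 bits -> l2_idx = 3
  bottom 4 bits -> offset = 1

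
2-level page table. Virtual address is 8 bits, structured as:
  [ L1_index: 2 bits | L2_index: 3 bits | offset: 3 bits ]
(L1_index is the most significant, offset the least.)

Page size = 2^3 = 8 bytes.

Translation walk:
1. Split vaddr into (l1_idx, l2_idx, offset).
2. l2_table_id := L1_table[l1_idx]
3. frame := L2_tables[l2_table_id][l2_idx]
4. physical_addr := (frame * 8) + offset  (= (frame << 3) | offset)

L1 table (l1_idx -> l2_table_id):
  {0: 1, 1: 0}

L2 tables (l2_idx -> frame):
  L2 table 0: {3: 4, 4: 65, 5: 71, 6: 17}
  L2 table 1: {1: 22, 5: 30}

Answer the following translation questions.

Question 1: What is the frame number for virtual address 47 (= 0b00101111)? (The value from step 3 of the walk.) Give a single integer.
Answer: 30

Derivation:
vaddr = 47: l1_idx=0, l2_idx=5
L1[0] = 1; L2[1][5] = 30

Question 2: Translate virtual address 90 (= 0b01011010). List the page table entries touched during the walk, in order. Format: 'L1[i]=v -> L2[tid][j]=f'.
Answer: L1[1]=0 -> L2[0][3]=4

Derivation:
vaddr = 90 = 0b01011010
Split: l1_idx=1, l2_idx=3, offset=2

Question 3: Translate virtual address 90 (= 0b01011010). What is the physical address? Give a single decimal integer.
vaddr = 90 = 0b01011010
Split: l1_idx=1, l2_idx=3, offset=2
L1[1] = 0
L2[0][3] = 4
paddr = 4 * 8 + 2 = 34

Answer: 34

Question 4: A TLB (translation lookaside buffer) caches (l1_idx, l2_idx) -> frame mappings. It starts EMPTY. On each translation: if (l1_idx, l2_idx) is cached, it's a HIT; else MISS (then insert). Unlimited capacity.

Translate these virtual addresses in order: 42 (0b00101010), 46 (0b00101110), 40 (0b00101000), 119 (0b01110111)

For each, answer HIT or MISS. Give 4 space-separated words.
Answer: MISS HIT HIT MISS

Derivation:
vaddr=42: (0,5) not in TLB -> MISS, insert
vaddr=46: (0,5) in TLB -> HIT
vaddr=40: (0,5) in TLB -> HIT
vaddr=119: (1,6) not in TLB -> MISS, insert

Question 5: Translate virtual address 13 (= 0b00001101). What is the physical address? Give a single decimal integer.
vaddr = 13 = 0b00001101
Split: l1_idx=0, l2_idx=1, offset=5
L1[0] = 1
L2[1][1] = 22
paddr = 22 * 8 + 5 = 181

Answer: 181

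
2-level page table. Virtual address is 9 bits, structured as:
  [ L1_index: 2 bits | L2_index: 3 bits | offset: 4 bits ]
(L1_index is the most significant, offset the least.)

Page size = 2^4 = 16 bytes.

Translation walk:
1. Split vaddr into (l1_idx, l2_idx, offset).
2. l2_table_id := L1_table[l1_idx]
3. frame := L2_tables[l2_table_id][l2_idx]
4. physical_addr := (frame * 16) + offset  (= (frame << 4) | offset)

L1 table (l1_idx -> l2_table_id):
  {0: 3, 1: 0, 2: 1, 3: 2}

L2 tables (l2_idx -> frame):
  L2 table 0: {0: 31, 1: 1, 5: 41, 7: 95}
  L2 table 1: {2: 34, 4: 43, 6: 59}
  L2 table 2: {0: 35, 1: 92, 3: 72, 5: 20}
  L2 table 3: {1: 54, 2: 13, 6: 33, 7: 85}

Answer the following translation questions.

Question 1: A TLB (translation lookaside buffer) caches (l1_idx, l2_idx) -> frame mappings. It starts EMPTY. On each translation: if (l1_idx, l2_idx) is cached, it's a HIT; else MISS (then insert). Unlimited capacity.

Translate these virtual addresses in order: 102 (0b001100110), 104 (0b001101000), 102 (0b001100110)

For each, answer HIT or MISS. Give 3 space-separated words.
Answer: MISS HIT HIT

Derivation:
vaddr=102: (0,6) not in TLB -> MISS, insert
vaddr=104: (0,6) in TLB -> HIT
vaddr=102: (0,6) in TLB -> HIT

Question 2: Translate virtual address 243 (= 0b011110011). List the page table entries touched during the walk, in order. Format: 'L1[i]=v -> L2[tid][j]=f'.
vaddr = 243 = 0b011110011
Split: l1_idx=1, l2_idx=7, offset=3

Answer: L1[1]=0 -> L2[0][7]=95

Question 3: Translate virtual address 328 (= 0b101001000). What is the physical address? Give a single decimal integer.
Answer: 696

Derivation:
vaddr = 328 = 0b101001000
Split: l1_idx=2, l2_idx=4, offset=8
L1[2] = 1
L2[1][4] = 43
paddr = 43 * 16 + 8 = 696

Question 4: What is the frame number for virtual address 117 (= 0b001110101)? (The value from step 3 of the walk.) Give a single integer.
vaddr = 117: l1_idx=0, l2_idx=7
L1[0] = 3; L2[3][7] = 85

Answer: 85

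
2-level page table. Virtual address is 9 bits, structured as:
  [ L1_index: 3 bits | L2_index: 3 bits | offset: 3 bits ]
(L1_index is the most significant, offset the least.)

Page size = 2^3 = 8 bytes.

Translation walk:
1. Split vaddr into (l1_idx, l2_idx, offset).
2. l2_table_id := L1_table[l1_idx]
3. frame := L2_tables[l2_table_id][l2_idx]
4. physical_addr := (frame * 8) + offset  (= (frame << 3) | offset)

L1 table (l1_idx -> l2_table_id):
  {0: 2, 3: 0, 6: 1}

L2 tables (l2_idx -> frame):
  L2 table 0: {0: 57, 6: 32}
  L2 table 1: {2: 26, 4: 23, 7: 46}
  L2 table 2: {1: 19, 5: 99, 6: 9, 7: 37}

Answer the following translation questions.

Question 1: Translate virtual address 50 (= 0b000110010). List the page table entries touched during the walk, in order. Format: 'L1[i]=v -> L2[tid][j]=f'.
vaddr = 50 = 0b000110010
Split: l1_idx=0, l2_idx=6, offset=2

Answer: L1[0]=2 -> L2[2][6]=9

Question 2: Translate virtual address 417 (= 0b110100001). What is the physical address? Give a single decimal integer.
Answer: 185

Derivation:
vaddr = 417 = 0b110100001
Split: l1_idx=6, l2_idx=4, offset=1
L1[6] = 1
L2[1][4] = 23
paddr = 23 * 8 + 1 = 185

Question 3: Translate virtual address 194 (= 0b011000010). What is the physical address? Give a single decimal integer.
Answer: 458

Derivation:
vaddr = 194 = 0b011000010
Split: l1_idx=3, l2_idx=0, offset=2
L1[3] = 0
L2[0][0] = 57
paddr = 57 * 8 + 2 = 458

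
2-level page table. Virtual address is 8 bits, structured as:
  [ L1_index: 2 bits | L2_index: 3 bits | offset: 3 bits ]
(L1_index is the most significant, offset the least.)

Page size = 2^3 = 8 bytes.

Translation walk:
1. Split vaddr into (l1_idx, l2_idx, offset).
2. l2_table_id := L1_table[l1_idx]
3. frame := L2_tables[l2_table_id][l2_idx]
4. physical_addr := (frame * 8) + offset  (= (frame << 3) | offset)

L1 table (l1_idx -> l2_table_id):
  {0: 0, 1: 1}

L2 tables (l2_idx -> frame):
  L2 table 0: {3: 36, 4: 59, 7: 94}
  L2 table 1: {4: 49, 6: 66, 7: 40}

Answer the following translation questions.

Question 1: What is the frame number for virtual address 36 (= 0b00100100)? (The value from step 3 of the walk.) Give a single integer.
Answer: 59

Derivation:
vaddr = 36: l1_idx=0, l2_idx=4
L1[0] = 0; L2[0][4] = 59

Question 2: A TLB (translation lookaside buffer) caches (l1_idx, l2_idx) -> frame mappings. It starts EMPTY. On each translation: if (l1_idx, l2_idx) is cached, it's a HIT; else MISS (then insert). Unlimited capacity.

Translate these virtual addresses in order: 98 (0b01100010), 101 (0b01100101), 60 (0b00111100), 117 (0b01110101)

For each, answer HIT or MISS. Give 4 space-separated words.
Answer: MISS HIT MISS MISS

Derivation:
vaddr=98: (1,4) not in TLB -> MISS, insert
vaddr=101: (1,4) in TLB -> HIT
vaddr=60: (0,7) not in TLB -> MISS, insert
vaddr=117: (1,6) not in TLB -> MISS, insert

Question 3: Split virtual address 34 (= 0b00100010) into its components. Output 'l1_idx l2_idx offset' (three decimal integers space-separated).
vaddr = 34 = 0b00100010
  top 2 bits -> l1_idx = 0
  next 3 bits -> l2_idx = 4
  bottom 3 bits -> offset = 2

Answer: 0 4 2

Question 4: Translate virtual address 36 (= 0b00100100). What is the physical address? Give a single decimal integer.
Answer: 476

Derivation:
vaddr = 36 = 0b00100100
Split: l1_idx=0, l2_idx=4, offset=4
L1[0] = 0
L2[0][4] = 59
paddr = 59 * 8 + 4 = 476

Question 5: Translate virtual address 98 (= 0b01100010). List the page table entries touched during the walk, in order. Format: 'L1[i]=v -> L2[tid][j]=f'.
Answer: L1[1]=1 -> L2[1][4]=49

Derivation:
vaddr = 98 = 0b01100010
Split: l1_idx=1, l2_idx=4, offset=2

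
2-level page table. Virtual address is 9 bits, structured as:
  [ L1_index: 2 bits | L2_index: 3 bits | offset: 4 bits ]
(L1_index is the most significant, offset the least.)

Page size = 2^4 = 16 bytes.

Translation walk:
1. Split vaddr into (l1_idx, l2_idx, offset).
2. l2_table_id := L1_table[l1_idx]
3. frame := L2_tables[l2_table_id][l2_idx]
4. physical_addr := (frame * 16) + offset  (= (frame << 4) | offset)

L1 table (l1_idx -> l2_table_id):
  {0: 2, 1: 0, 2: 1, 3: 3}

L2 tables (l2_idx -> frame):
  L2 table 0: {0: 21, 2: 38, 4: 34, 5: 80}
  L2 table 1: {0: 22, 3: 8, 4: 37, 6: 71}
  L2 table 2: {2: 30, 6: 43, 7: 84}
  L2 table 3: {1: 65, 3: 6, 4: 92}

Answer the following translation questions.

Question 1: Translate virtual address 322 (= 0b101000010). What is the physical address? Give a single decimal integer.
Answer: 594

Derivation:
vaddr = 322 = 0b101000010
Split: l1_idx=2, l2_idx=4, offset=2
L1[2] = 1
L2[1][4] = 37
paddr = 37 * 16 + 2 = 594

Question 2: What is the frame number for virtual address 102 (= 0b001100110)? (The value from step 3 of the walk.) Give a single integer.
vaddr = 102: l1_idx=0, l2_idx=6
L1[0] = 2; L2[2][6] = 43

Answer: 43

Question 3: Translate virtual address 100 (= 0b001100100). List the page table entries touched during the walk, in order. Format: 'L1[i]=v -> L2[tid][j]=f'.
vaddr = 100 = 0b001100100
Split: l1_idx=0, l2_idx=6, offset=4

Answer: L1[0]=2 -> L2[2][6]=43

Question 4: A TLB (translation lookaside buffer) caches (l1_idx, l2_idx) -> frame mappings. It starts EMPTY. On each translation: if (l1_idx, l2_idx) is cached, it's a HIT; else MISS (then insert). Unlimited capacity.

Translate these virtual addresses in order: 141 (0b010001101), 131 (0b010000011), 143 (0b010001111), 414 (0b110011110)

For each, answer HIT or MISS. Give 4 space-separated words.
Answer: MISS HIT HIT MISS

Derivation:
vaddr=141: (1,0) not in TLB -> MISS, insert
vaddr=131: (1,0) in TLB -> HIT
vaddr=143: (1,0) in TLB -> HIT
vaddr=414: (3,1) not in TLB -> MISS, insert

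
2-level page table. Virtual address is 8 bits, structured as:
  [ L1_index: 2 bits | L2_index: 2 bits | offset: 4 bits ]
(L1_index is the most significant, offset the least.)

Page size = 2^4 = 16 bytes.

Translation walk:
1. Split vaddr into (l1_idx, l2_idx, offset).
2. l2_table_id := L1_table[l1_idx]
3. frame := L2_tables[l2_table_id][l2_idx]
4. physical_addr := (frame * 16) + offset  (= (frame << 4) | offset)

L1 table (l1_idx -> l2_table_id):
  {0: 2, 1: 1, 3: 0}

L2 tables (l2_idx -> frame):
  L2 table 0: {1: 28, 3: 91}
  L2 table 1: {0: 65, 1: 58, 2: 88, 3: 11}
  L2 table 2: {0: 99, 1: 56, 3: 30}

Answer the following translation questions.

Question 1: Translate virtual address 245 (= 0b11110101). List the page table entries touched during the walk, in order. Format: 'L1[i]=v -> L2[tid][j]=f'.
vaddr = 245 = 0b11110101
Split: l1_idx=3, l2_idx=3, offset=5

Answer: L1[3]=0 -> L2[0][3]=91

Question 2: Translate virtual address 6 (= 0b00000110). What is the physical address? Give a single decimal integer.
Answer: 1590

Derivation:
vaddr = 6 = 0b00000110
Split: l1_idx=0, l2_idx=0, offset=6
L1[0] = 2
L2[2][0] = 99
paddr = 99 * 16 + 6 = 1590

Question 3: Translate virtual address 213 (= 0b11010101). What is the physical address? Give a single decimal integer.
vaddr = 213 = 0b11010101
Split: l1_idx=3, l2_idx=1, offset=5
L1[3] = 0
L2[0][1] = 28
paddr = 28 * 16 + 5 = 453

Answer: 453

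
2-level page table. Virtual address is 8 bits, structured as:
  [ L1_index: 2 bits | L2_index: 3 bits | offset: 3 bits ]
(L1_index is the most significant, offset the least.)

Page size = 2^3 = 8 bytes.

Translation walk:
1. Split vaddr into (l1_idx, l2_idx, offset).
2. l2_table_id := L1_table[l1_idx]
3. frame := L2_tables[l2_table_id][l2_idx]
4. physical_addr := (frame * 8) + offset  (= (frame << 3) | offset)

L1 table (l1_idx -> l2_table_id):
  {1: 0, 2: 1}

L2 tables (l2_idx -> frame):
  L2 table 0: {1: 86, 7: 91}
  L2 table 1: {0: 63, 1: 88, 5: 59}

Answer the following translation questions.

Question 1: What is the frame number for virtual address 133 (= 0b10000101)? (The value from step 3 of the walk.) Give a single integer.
Answer: 63

Derivation:
vaddr = 133: l1_idx=2, l2_idx=0
L1[2] = 1; L2[1][0] = 63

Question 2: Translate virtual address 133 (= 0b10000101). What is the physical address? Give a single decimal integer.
vaddr = 133 = 0b10000101
Split: l1_idx=2, l2_idx=0, offset=5
L1[2] = 1
L2[1][0] = 63
paddr = 63 * 8 + 5 = 509

Answer: 509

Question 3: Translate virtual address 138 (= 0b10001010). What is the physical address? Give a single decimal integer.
vaddr = 138 = 0b10001010
Split: l1_idx=2, l2_idx=1, offset=2
L1[2] = 1
L2[1][1] = 88
paddr = 88 * 8 + 2 = 706

Answer: 706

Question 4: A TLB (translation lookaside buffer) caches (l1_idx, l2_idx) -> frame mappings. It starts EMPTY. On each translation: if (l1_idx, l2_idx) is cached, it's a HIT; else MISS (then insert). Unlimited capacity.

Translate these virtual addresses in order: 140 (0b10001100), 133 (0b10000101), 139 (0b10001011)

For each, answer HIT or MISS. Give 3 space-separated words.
vaddr=140: (2,1) not in TLB -> MISS, insert
vaddr=133: (2,0) not in TLB -> MISS, insert
vaddr=139: (2,1) in TLB -> HIT

Answer: MISS MISS HIT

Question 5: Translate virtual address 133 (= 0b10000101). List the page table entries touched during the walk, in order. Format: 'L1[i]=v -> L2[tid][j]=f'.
Answer: L1[2]=1 -> L2[1][0]=63

Derivation:
vaddr = 133 = 0b10000101
Split: l1_idx=2, l2_idx=0, offset=5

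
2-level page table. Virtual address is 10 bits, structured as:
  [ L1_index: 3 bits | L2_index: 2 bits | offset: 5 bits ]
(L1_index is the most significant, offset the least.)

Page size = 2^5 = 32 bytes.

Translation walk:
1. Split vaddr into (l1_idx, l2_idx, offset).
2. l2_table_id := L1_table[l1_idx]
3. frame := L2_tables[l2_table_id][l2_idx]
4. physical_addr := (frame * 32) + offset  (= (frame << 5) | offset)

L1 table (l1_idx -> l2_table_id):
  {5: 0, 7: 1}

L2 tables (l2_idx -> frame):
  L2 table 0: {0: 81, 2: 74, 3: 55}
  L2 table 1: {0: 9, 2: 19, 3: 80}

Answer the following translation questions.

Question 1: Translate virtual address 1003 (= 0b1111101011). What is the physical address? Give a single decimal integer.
vaddr = 1003 = 0b1111101011
Split: l1_idx=7, l2_idx=3, offset=11
L1[7] = 1
L2[1][3] = 80
paddr = 80 * 32 + 11 = 2571

Answer: 2571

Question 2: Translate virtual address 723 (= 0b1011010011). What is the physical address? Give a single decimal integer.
vaddr = 723 = 0b1011010011
Split: l1_idx=5, l2_idx=2, offset=19
L1[5] = 0
L2[0][2] = 74
paddr = 74 * 32 + 19 = 2387

Answer: 2387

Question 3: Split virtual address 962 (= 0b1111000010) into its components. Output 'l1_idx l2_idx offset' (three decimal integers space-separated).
Answer: 7 2 2

Derivation:
vaddr = 962 = 0b1111000010
  top 3 bits -> l1_idx = 7
  next 2 bits -> l2_idx = 2
  bottom 5 bits -> offset = 2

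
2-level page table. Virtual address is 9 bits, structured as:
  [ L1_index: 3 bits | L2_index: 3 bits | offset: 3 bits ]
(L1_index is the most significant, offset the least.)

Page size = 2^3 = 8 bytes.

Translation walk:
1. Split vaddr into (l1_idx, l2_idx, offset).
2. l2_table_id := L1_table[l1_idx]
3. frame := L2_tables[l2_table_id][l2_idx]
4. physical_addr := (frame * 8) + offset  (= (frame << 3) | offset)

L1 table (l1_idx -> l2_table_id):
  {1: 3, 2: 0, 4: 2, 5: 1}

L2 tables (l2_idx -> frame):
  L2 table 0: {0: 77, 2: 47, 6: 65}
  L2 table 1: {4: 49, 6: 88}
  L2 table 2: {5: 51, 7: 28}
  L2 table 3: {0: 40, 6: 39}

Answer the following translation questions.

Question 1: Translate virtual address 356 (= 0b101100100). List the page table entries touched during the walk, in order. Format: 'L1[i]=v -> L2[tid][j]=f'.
vaddr = 356 = 0b101100100
Split: l1_idx=5, l2_idx=4, offset=4

Answer: L1[5]=1 -> L2[1][4]=49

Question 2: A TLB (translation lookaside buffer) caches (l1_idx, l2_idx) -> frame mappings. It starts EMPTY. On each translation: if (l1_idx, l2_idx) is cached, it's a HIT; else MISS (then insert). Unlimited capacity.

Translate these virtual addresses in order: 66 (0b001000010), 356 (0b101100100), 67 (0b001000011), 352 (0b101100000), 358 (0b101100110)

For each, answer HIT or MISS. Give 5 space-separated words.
Answer: MISS MISS HIT HIT HIT

Derivation:
vaddr=66: (1,0) not in TLB -> MISS, insert
vaddr=356: (5,4) not in TLB -> MISS, insert
vaddr=67: (1,0) in TLB -> HIT
vaddr=352: (5,4) in TLB -> HIT
vaddr=358: (5,4) in TLB -> HIT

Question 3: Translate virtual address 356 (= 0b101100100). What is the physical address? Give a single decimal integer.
vaddr = 356 = 0b101100100
Split: l1_idx=5, l2_idx=4, offset=4
L1[5] = 1
L2[1][4] = 49
paddr = 49 * 8 + 4 = 396

Answer: 396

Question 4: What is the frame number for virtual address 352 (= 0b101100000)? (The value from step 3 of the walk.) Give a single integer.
vaddr = 352: l1_idx=5, l2_idx=4
L1[5] = 1; L2[1][4] = 49

Answer: 49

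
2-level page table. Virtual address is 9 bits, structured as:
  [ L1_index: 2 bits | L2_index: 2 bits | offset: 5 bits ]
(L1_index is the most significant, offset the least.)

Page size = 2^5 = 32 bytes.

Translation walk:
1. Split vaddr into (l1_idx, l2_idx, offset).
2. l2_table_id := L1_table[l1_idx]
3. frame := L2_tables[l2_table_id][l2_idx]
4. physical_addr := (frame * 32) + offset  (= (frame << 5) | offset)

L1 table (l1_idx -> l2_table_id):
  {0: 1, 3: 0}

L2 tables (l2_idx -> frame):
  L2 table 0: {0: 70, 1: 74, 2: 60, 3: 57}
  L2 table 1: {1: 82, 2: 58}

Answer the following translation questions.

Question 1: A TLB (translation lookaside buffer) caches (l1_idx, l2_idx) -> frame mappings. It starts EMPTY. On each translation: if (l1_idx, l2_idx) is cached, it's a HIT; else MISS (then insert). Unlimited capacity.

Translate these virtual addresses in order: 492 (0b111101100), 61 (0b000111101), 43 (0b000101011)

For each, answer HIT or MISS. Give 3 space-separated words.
vaddr=492: (3,3) not in TLB -> MISS, insert
vaddr=61: (0,1) not in TLB -> MISS, insert
vaddr=43: (0,1) in TLB -> HIT

Answer: MISS MISS HIT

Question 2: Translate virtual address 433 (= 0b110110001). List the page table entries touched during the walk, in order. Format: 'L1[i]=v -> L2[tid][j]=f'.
vaddr = 433 = 0b110110001
Split: l1_idx=3, l2_idx=1, offset=17

Answer: L1[3]=0 -> L2[0][1]=74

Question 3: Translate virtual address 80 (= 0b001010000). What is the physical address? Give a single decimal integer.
vaddr = 80 = 0b001010000
Split: l1_idx=0, l2_idx=2, offset=16
L1[0] = 1
L2[1][2] = 58
paddr = 58 * 32 + 16 = 1872

Answer: 1872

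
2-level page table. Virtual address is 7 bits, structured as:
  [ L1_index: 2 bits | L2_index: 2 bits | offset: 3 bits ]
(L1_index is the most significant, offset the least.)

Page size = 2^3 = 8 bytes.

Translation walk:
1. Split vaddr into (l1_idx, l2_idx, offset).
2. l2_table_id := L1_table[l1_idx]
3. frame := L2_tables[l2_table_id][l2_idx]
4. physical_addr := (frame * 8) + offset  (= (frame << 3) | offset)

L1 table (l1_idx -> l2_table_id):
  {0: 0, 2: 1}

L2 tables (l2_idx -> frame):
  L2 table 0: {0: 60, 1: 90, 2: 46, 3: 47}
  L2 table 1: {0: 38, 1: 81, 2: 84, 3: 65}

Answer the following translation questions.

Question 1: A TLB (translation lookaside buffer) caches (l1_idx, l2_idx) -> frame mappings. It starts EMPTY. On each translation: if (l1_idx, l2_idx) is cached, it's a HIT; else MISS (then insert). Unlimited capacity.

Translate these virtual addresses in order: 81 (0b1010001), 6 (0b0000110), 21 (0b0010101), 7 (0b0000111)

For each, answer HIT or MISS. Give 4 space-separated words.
vaddr=81: (2,2) not in TLB -> MISS, insert
vaddr=6: (0,0) not in TLB -> MISS, insert
vaddr=21: (0,2) not in TLB -> MISS, insert
vaddr=7: (0,0) in TLB -> HIT

Answer: MISS MISS MISS HIT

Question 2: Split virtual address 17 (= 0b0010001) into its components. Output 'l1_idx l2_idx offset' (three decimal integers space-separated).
vaddr = 17 = 0b0010001
  top 2 bits -> l1_idx = 0
  next 2 bits -> l2_idx = 2
  bottom 3 bits -> offset = 1

Answer: 0 2 1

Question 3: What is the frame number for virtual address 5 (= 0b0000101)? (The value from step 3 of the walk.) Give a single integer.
vaddr = 5: l1_idx=0, l2_idx=0
L1[0] = 0; L2[0][0] = 60

Answer: 60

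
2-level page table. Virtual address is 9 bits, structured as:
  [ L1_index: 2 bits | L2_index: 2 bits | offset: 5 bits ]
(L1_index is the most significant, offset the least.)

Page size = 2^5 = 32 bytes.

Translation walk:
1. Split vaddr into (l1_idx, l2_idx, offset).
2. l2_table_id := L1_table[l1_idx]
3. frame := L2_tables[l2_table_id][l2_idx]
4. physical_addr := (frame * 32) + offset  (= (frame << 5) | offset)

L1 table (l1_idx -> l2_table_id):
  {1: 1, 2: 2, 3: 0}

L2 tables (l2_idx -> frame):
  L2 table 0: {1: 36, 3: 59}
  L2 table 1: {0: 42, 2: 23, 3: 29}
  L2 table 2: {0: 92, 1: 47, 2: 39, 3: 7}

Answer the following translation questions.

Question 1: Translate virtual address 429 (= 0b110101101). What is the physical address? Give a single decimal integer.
vaddr = 429 = 0b110101101
Split: l1_idx=3, l2_idx=1, offset=13
L1[3] = 0
L2[0][1] = 36
paddr = 36 * 32 + 13 = 1165

Answer: 1165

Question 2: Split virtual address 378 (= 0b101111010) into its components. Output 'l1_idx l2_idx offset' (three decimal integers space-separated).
vaddr = 378 = 0b101111010
  top 2 bits -> l1_idx = 2
  next 2 bits -> l2_idx = 3
  bottom 5 bits -> offset = 26

Answer: 2 3 26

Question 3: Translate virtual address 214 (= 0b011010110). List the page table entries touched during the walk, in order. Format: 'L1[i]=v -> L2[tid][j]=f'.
vaddr = 214 = 0b011010110
Split: l1_idx=1, l2_idx=2, offset=22

Answer: L1[1]=1 -> L2[1][2]=23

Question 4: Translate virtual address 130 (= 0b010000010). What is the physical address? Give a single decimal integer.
Answer: 1346

Derivation:
vaddr = 130 = 0b010000010
Split: l1_idx=1, l2_idx=0, offset=2
L1[1] = 1
L2[1][0] = 42
paddr = 42 * 32 + 2 = 1346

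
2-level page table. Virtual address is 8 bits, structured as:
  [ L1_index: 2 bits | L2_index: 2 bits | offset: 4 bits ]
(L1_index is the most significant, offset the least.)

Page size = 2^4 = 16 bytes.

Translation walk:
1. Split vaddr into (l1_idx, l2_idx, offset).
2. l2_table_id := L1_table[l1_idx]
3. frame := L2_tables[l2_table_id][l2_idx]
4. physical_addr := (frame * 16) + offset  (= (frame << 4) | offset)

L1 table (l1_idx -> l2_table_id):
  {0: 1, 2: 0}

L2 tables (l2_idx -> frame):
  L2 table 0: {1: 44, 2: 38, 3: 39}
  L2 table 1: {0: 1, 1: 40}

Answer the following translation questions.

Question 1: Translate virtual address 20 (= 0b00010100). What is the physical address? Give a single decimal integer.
vaddr = 20 = 0b00010100
Split: l1_idx=0, l2_idx=1, offset=4
L1[0] = 1
L2[1][1] = 40
paddr = 40 * 16 + 4 = 644

Answer: 644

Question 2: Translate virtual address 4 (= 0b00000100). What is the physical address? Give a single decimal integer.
vaddr = 4 = 0b00000100
Split: l1_idx=0, l2_idx=0, offset=4
L1[0] = 1
L2[1][0] = 1
paddr = 1 * 16 + 4 = 20

Answer: 20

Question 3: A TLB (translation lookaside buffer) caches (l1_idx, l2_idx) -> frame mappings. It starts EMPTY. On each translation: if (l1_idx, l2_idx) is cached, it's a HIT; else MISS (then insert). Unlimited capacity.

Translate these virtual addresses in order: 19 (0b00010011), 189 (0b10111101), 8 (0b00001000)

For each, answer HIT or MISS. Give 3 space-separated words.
vaddr=19: (0,1) not in TLB -> MISS, insert
vaddr=189: (2,3) not in TLB -> MISS, insert
vaddr=8: (0,0) not in TLB -> MISS, insert

Answer: MISS MISS MISS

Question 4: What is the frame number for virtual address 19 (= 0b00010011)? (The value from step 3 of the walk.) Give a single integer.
vaddr = 19: l1_idx=0, l2_idx=1
L1[0] = 1; L2[1][1] = 40

Answer: 40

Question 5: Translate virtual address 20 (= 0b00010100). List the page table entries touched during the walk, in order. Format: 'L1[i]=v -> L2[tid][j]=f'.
vaddr = 20 = 0b00010100
Split: l1_idx=0, l2_idx=1, offset=4

Answer: L1[0]=1 -> L2[1][1]=40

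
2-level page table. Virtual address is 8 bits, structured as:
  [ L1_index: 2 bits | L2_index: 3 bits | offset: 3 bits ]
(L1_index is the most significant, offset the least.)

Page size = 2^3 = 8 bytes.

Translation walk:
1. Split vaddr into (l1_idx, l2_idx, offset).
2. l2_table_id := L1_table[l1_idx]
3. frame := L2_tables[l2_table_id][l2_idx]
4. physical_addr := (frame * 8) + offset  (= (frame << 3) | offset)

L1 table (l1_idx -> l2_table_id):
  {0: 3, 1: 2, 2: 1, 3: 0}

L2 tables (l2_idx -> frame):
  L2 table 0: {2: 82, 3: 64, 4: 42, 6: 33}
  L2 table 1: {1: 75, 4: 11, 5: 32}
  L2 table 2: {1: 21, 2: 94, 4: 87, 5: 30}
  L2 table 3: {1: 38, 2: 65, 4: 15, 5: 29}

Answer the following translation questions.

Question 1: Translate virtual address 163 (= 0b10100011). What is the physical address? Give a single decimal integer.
vaddr = 163 = 0b10100011
Split: l1_idx=2, l2_idx=4, offset=3
L1[2] = 1
L2[1][4] = 11
paddr = 11 * 8 + 3 = 91

Answer: 91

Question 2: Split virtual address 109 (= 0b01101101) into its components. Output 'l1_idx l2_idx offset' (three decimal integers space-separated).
vaddr = 109 = 0b01101101
  top 2 bits -> l1_idx = 1
  next 3 bits -> l2_idx = 5
  bottom 3 bits -> offset = 5

Answer: 1 5 5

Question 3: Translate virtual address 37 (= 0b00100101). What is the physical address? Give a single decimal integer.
Answer: 125

Derivation:
vaddr = 37 = 0b00100101
Split: l1_idx=0, l2_idx=4, offset=5
L1[0] = 3
L2[3][4] = 15
paddr = 15 * 8 + 5 = 125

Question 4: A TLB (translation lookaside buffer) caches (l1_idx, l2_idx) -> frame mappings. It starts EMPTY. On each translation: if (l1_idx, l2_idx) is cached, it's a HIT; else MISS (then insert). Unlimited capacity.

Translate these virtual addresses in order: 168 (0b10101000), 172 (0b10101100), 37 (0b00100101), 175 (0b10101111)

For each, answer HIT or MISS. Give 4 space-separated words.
Answer: MISS HIT MISS HIT

Derivation:
vaddr=168: (2,5) not in TLB -> MISS, insert
vaddr=172: (2,5) in TLB -> HIT
vaddr=37: (0,4) not in TLB -> MISS, insert
vaddr=175: (2,5) in TLB -> HIT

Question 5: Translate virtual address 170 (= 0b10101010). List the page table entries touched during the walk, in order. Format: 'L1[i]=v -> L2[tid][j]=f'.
Answer: L1[2]=1 -> L2[1][5]=32

Derivation:
vaddr = 170 = 0b10101010
Split: l1_idx=2, l2_idx=5, offset=2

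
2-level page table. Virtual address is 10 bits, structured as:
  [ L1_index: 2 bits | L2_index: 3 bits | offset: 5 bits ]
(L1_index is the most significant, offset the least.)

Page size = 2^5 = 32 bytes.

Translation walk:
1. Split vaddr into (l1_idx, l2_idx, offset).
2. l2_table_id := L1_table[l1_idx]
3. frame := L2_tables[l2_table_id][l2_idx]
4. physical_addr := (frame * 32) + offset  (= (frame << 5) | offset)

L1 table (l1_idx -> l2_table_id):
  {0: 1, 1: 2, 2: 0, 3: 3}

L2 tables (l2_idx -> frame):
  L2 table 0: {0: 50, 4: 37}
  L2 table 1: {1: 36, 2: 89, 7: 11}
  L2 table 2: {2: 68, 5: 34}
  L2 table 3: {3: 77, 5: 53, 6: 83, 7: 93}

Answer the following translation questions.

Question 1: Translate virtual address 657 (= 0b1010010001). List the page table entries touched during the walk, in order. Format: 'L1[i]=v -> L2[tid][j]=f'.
vaddr = 657 = 0b1010010001
Split: l1_idx=2, l2_idx=4, offset=17

Answer: L1[2]=0 -> L2[0][4]=37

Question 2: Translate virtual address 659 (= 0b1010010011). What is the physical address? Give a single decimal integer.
vaddr = 659 = 0b1010010011
Split: l1_idx=2, l2_idx=4, offset=19
L1[2] = 0
L2[0][4] = 37
paddr = 37 * 32 + 19 = 1203

Answer: 1203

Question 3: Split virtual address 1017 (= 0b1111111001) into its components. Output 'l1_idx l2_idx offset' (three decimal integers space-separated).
vaddr = 1017 = 0b1111111001
  top 2 bits -> l1_idx = 3
  next 3 bits -> l2_idx = 7
  bottom 5 bits -> offset = 25

Answer: 3 7 25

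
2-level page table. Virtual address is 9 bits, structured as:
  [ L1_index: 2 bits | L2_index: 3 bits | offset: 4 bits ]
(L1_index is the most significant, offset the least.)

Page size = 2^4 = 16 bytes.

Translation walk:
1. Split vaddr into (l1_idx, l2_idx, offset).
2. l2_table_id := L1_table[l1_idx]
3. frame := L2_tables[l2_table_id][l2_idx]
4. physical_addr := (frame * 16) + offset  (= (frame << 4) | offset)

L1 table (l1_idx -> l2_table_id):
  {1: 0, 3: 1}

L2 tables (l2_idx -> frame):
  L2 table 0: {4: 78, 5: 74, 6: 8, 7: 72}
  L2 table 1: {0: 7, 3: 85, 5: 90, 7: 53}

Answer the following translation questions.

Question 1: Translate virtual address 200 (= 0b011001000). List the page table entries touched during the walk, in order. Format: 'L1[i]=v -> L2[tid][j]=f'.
vaddr = 200 = 0b011001000
Split: l1_idx=1, l2_idx=4, offset=8

Answer: L1[1]=0 -> L2[0][4]=78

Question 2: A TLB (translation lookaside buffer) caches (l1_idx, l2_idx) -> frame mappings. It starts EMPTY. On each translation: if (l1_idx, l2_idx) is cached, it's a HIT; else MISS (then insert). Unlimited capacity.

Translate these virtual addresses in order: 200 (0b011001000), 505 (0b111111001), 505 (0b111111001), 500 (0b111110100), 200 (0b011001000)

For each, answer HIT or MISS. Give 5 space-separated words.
Answer: MISS MISS HIT HIT HIT

Derivation:
vaddr=200: (1,4) not in TLB -> MISS, insert
vaddr=505: (3,7) not in TLB -> MISS, insert
vaddr=505: (3,7) in TLB -> HIT
vaddr=500: (3,7) in TLB -> HIT
vaddr=200: (1,4) in TLB -> HIT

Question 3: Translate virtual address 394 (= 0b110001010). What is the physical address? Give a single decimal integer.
vaddr = 394 = 0b110001010
Split: l1_idx=3, l2_idx=0, offset=10
L1[3] = 1
L2[1][0] = 7
paddr = 7 * 16 + 10 = 122

Answer: 122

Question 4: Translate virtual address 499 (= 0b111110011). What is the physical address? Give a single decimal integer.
vaddr = 499 = 0b111110011
Split: l1_idx=3, l2_idx=7, offset=3
L1[3] = 1
L2[1][7] = 53
paddr = 53 * 16 + 3 = 851

Answer: 851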